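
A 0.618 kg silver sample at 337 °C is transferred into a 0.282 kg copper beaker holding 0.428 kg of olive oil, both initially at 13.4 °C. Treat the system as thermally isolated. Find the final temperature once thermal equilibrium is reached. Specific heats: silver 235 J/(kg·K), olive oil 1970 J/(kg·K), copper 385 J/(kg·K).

T_f ≈ 56.2 °C

Energy conservation, ΣQ = 0:
0.618·235·(T − 337) + 0.428·1970·(T − 13.4) + 0.282·385·(T − 13.4) = 0
145.23(T − 337) + 843.16(T − 13.4) + 108.57(T − 13.4) = 0
1097 T = 61696
T ≈ 56.24 °C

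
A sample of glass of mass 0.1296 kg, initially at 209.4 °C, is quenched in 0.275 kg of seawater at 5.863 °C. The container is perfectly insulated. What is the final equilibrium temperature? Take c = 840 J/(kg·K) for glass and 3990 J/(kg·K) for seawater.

T_f ≈ 24.2 °C

Heat gained plus heat lost sum to zero:
0.1296·840·(T − 209.4) + 0.275·3990·(T − 5.863) = 0
108.86(T − 209.4) + 1097.2(T − 5.863) = 0
1206.1 T = 29229
T = 29229/1206.1 ≈ 24.23 °C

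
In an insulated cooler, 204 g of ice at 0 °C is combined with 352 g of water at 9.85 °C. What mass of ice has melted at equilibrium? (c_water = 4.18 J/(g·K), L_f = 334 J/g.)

Cooling the water to 0 °C releases 352×4.18×9.85 = 14493 J.
Melting all 204 g of ice would need 204×334 = 68136 J.
14493 J < 68136 J, so only part of the ice melts and the system sits at 0 °C.
Mass melted = 14493/334 ≈ 43.39 g.

m_melted ≈ 43.4 g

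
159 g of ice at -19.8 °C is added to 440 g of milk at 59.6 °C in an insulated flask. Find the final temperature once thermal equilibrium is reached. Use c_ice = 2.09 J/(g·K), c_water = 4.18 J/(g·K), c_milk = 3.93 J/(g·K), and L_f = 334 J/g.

Conservation of energy gives ΣQ = 0:
ice -19.8→0 °C: 159·2.09·19.8 = 6579.7; melt ice: 159·334 = 53106; warm the meltwater: 664.62 T; milk: 1729.2(T − 59.6)
2393.8 T = 103060 − 59686 = 43375
T ≈ 18.12 °C. Since T > 0 °C, the all-ice-melts assumption holds.

T_f ≈ 18.1 °C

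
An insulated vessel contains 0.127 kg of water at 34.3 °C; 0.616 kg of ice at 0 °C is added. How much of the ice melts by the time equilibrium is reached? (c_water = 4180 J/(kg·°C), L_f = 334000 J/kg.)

m_melted ≈ 0.0545 kg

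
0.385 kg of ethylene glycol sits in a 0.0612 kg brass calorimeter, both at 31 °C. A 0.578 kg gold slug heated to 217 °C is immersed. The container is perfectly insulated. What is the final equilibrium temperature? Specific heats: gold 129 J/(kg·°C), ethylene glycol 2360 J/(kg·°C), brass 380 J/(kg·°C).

T_f ≈ 44.8 °C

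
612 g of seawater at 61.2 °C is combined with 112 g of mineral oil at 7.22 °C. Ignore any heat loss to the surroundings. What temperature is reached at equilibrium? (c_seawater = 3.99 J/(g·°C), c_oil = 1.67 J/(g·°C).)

T_f ≈ 57.4 °C

Set heat shed by the hot body equal to heat absorbed by the cold body:
612×3.99×(61.2 − T) = 112×1.67×(T − 7.22)
2441.9(61.2 − T) = 187.04(T − 7.22)
2628.9 T = 150793  ⇒  T ≈ 57.36 °C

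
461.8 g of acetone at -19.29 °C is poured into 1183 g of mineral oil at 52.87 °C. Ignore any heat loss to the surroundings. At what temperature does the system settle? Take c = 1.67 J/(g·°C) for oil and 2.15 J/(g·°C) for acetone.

|Q_oil| = |Q_acetone|:
1183×1.67×(52.87 − T) = 461.8×2.15×(T − (-19.29))
1975.6(52.87 − T) = 992.87(T − (-19.29))
2968.5 T = 85298  ⇒  T ≈ 28.73 °C

T_f ≈ 28.7 °C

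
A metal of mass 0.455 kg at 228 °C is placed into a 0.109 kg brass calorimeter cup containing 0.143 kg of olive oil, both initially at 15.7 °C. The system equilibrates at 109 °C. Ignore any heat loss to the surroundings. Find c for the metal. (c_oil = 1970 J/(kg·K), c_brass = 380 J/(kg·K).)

c ≈ 557 J/(kg·K)

Conservation of energy gives ΣQ = 0:
0.455×c×(109 − 228) + 0.143×1970×(109 − 15.7) + 0.109×380×(109 − 15.7) = 0
-54.15 c = -30148
c = -30148/-54.15 ≈ 556.8 J/(kg·K)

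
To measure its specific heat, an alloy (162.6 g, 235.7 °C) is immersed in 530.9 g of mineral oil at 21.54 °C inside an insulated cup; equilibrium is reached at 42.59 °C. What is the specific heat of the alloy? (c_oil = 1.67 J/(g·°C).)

m_s c (T_s − T_f) = m_oil c_oil (T_f − T_0):
162.6·c·(235.7 − 42.59) = 530.9·1.67·(42.59 − 21.54)
31400 c = 18663  ⇒  c ≈ 0.5944 J/(g·°C)

c ≈ 0.594 J/(g·°C)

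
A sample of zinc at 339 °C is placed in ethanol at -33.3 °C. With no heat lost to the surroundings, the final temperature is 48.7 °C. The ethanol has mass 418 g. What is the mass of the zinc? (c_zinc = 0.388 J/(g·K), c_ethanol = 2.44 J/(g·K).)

m ≈ 743 g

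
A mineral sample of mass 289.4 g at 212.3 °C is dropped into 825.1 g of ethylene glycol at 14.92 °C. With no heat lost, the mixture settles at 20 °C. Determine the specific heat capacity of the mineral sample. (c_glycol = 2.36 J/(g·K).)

c ≈ 0.178 J/(g·K)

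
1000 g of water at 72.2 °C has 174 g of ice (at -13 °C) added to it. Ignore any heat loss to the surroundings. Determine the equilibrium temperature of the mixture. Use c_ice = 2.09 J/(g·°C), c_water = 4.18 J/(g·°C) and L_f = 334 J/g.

T_f ≈ 48.7 °C

Heat gained plus heat lost sum to zero:
ice -13→0 °C: 174·2.09·13 = 4727.6; melt ice: 174·334 = 58116; meltwater 0→T: 174·4.18·T = 727.32 T; water: 4180(T − 72.2)
4907.3 T = 301796 − 62844 = 238952
T ≈ 48.69 °C (positive, so assuming full melt was valid).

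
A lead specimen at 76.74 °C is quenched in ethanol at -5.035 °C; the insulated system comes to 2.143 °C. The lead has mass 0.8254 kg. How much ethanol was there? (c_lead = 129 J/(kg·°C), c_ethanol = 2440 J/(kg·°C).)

Heat lost by the lead = heat gained by the ethanol:
0.8254×129×(76.74 − 2.143) = m×2440×(2.143 − (-5.035))
17514 m = 7942.8  ⇒  m ≈ 0.4535 kg

m ≈ 0.454 kg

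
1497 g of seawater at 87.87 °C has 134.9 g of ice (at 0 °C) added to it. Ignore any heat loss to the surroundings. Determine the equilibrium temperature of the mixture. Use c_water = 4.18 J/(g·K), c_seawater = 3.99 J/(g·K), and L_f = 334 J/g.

T_f ≈ 73.4 °C

Taking heat into each body as positive, Σ m c ΔT = 0:
fusion: m_ice L_f = 134.9·334 = 45057
  meltwater 0→T: 134.9·4.18·T = 563.88 T
  seawater: 5973(T − 87.87)
6536.9 T = 524850 − 45057 = 479794
T ≈ 73.40 °C (positive, so assuming full melt was valid).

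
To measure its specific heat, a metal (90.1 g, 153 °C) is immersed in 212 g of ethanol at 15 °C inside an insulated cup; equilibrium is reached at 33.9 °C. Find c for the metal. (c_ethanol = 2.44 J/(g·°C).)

m_s c (T_s − T_f) = m_ethanol c_ethanol (T_f − T_0):
90.1×c×(153 − 33.9) = 212×2.44×(33.9 − 15)
10731 c = 9776.6  ⇒  c ≈ 0.9111 J/(g·°C)

c ≈ 0.911 J/(g·°C)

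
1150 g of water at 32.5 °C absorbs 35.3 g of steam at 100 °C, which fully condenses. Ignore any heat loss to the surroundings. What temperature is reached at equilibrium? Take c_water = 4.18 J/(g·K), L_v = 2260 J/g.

Conservation of energy gives ΣQ = 0:
condense steam: −35.3·2260 = −79778; condensed water 100 °C→T: 147.55(T − 100); original water: 4807(T − 32.5)
4954.6 T = 79778 + 14755 + 156228 = 250761
T ≈ 50.61 °C, under the boiling point, so the assumption holds.

T_f ≈ 50.6 °C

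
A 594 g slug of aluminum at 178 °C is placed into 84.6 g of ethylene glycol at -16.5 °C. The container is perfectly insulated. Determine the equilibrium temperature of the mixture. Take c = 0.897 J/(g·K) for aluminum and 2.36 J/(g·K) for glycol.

Heat lost by the aluminum equals heat gained by the glycol:
594·0.897·(178 − T) = 84.6·2.36·(T − (-16.5))
532.82(178 − T) = 199.66(T − (-16.5))
732.47 T = 91547  ⇒  T ≈ 124.98 °C

T_f ≈ 125.0 °C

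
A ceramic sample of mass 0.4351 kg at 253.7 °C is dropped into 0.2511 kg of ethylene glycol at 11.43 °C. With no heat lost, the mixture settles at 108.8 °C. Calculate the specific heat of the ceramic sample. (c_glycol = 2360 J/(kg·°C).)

c ≈ 915 J/(kg·°C)

m_s c (T_s − T_f) = m_glycol c_glycol (T_f − T_0):
0.4351·c·(253.7 − 108.8) = 0.2511·2360·(108.8 − 11.43)
63.05 c = 57701  ⇒  c ≈ 915.2 J/(kg·°C)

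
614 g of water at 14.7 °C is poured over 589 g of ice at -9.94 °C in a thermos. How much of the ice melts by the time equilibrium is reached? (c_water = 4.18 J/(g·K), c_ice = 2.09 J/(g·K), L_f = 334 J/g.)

Cooling the water to 0 °C releases 614×4.18×14.7 = 37728 J.
Of that, 589×2.09×9.94 = 12236 J goes to bring the ice to 0 °C, leaving 25492 J.
To melt every bit of ice: 589×334 = 196726 J.
25492 J < 196726 J, so only part of the ice melts and the system sits at 0 °C.
m_melted×334 = 25492  ⇒  m_melted ≈ 76.32 g.

m_melted ≈ 76.3 g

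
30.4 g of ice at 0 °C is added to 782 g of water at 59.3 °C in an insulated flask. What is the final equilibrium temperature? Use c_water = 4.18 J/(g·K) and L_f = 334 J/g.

T_f ≈ 54.1 °C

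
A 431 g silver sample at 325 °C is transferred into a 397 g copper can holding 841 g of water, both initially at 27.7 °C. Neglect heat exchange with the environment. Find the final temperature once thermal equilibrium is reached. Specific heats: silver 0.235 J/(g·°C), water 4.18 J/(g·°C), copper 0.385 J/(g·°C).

T_f ≈ 35.7 °C

Setting the total heat transfer to zero:
431×0.235×(T − 325) + 841×4.18×(T − 27.7) + 397×0.385×(T − 27.7) = 0
101.28(T − 325) + 3515.4(T − 27.7) + 152.84(T − 27.7) = 0
3769.5 T = 134527
T = 134527 / 3769.5 = 35.7 °C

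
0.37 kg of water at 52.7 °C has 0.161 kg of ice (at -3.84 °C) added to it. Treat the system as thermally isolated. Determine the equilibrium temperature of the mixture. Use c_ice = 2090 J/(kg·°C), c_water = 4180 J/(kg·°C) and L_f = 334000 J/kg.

Net heat exchanged in the isolated system is zero:
ice -3.84→0 °C: 0.161·2090·3.84 = 1292.1; latent heat to melt: 0.161·334000 = 53774; meltwater 0→T: 0.161·4180·T = 672.98 T; water cools: 0.37·4180·(T − 52.7) = 1546.6(T − 52.7)
2219.6 T = 81506 − 55066 = 26440
T ≈ 11.91 °C. Since T > 0 °C, the all-ice-melts assumption holds.

T_f ≈ 11.9 °C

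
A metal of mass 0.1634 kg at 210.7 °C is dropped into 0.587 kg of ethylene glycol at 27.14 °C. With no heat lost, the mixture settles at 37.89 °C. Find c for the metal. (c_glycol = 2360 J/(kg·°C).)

Setting the total heat transfer to zero:
0.1634×c×(37.89 − 210.7) + 0.587×2360×(37.89 − 27.14) = 0
-28.24 c = -14892
c = -14892/-28.24 ≈ 527.4 J/(kg·°C)

c ≈ 527 J/(kg·°C)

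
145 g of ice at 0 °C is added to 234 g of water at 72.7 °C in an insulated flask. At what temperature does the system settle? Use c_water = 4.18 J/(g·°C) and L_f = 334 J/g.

T_f ≈ 14.3 °C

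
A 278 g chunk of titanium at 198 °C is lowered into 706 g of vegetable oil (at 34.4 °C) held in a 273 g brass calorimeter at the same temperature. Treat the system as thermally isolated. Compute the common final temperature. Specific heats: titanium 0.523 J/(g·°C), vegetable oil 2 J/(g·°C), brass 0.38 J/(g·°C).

T_f is the heat-capacity-weighted average of the initial temperatures:
T_f = (145.39×198 + 1412×34.4 + 103.74×34.4) / (145.39 + 1412 + 103.74)
    = 80929 / 1661.1 ≈ 48.72 °C

T_f ≈ 48.7 °C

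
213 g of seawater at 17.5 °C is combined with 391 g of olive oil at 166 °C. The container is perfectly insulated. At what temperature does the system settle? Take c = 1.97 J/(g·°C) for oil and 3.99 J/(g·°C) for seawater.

T_f ≈ 88.1 °C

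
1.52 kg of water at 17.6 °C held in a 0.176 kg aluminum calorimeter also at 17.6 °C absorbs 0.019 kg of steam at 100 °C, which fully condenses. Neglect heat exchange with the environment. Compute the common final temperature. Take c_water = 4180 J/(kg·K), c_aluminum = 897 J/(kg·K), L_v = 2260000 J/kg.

Let T be the final temperature. ΣQ_i = 0:
condense steam: −0.019×2260000 = −42940; condensate cools 100→T: 0.019×4180×(T − 100) = 79.42(T − 100); water warms: 1.52×4180×(T − 17.6) = 6353.6(T − 17.6); cup: 157.87(T − 17.6)
6590.9 T = 42940 + 7942 + 114602 = 165484
T ≈ 25.11 °C, under the boiling point, so the assumption holds.

T_f ≈ 25.1 °C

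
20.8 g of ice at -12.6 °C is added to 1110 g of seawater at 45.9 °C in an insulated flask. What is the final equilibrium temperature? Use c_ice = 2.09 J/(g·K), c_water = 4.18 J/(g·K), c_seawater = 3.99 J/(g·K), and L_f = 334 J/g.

T_f ≈ 43.4 °C

Conservation of energy gives ΣQ = 0:
warm ice to 0 °C: 20.8·2.09·(0 − (-12.6)) = 547.75
  melt ice: 20.8·334 = 6947.2
  warm the meltwater: 86.94 T
  seawater cools: 1110·3.99·(T − 45.9) = 4428.9(T − 45.9)
4515.8 T = 203287 − 7494.9 = 195792
T ≈ 43.36 °C — above 0 °C, consistent with complete melting.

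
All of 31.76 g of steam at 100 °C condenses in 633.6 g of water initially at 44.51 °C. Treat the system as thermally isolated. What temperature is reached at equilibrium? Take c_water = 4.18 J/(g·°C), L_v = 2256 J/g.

Conservation of energy gives ΣQ = 0:
steam→water at 100 °C releases m L_v = 31.76·2256 = 71651
  condensed water 100 °C→T: 132.76(T − 100)
  original water: 2648.4(T − 44.51)
2781.2 T = 71651 + 13276 + 117882 = 202809
T ≈ 72.92 °C — below 100 °C, confirming all the steam condensed.

T_f ≈ 72.9 °C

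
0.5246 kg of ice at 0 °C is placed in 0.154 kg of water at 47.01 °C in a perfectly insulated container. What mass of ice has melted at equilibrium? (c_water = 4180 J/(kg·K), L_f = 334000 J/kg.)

m_melted ≈ 0.0906 kg

Heat available from the water dropping to 0 °C: 0.154×4180×47.01 = 30261 J.
Fully melting the ice requires m_ice L_f = 0.5246×334000 = 175216 J.
That's not enough to melt it all — equilibrium is at 0 °C with ice remaining.
m_melt = 30261 / L_f = 0.0906 kg.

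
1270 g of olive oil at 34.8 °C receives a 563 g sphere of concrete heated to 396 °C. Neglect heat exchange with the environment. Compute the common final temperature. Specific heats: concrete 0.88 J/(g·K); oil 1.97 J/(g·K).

T_f ≈ 94.5 °C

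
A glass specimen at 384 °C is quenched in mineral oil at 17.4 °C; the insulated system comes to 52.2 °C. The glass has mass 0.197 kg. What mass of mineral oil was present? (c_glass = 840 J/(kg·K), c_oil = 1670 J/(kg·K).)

m ≈ 0.945 kg

Taking heat into each body as positive, Σ m c ΔT = 0:
0.197·840·(52.2 − 384) + m·1670·(52.2 − 17.4) = 0
58116 m = 54906
m = 54906/58116 ≈ 0.9448 kg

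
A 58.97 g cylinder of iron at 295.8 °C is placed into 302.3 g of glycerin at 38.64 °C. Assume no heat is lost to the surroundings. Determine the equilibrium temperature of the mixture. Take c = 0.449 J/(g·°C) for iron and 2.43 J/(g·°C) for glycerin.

T_f ≈ 47.6 °C

T_f = Σ m_i c_i T_i / Σ m_i c_i:
T_f = (26.48×295.8 + 734.59×38.64) / (26.48 + 734.59)
    = 36217 / 761.07 ≈ 47.59 °C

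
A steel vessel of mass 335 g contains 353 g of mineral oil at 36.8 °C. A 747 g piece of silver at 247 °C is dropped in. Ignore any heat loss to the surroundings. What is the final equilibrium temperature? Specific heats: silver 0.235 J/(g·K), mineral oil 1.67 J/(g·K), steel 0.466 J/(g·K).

T_f ≈ 76.9 °C

Conservation of energy gives ΣQ = 0:
747*0.235*(T − 247) + 353*1.67*(T − 36.8) + 335*0.466*(T − 36.8) = 0
(175.54 + 589.51 + 156.11) T = 175.54*247 + 589.51*36.8 + 156.11*36.8
T = 70798/921.16 ≈ 76.86 °C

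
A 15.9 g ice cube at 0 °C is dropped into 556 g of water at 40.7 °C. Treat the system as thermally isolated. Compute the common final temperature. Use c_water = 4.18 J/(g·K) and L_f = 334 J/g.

T_f ≈ 37.3 °C

Sum of m c ΔT and latent-heat terms is zero:
melt ice: 15.9·334 = 5310.6
  meltwater 0→T: 15.9·4.18·T = 66.46 T
  water cools: 556·4.18·(T − 40.7) = 2324.1(T − 40.7)
2390.5 T = 94590 − 5310.6 = 89279
T ≈ 37.35 °C (positive, so assuming full melt was valid).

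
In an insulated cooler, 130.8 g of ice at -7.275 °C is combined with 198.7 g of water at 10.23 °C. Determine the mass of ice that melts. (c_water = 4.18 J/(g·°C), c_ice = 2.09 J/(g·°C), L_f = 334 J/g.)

m_melted ≈ 19.5 g

Water can give up m c ΔT = 198.7×4.18×10.23 = 8496.7 J before reaching 0 °C.
Of that, 130.8×2.09×7.275 = 1988.8 J goes to bring the ice to 0 °C, leaving 6507.9 J.
Melting all 130.8 g of ice would need 130.8×334 = 43687 J.
6507.9 J < 43687 J, so only part of the ice melts and the system sits at 0 °C.
Mass melted = 6507.9/334 ≈ 19.48 g.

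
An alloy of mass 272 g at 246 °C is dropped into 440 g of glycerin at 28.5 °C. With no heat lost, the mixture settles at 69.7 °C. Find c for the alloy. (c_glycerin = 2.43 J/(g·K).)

c ≈ 0.919 J/(g·K)

m_s c (T_s − T_f) = m_glycerin c_glycerin (T_f − T_0):
272·c·(246 − 69.7) = 440·2.43·(69.7 − 28.5)
47954 c = 44051  ⇒  c ≈ 0.9186 J/(g·K)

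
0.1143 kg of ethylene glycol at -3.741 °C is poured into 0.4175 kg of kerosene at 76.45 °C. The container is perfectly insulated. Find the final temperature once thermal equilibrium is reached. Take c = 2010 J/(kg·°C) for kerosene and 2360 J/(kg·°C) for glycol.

Heat gained plus heat lost sum to zero:
0.4175*2010*(T − 76.45) + 0.1143*2360*(T − (-3.741)) = 0
839.17(T − 76.45) + 269.75(T − (-3.741)) = 0
1108.9 T = 63146
T = 63146/1108.9 ≈ 56.94 °C

T_f ≈ 56.9 °C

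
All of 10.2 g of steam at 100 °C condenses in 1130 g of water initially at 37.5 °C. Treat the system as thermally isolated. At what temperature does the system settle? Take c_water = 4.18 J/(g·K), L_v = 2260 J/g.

T_f ≈ 42.9 °C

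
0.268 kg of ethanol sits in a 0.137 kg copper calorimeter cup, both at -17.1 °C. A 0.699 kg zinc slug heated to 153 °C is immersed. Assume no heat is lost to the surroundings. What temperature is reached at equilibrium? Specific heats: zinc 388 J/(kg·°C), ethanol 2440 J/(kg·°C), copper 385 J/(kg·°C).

T_f ≈ 30.1 °C

Setting the total heat transfer to zero:
0.699·388·(T − 153) + 0.268·2440·(T − (-17.1)) + 0.137·385·(T − (-17.1)) = 0
(271.21 + 653.92 + 52.75) T = 271.21·153 + 653.92·(-17.1) + 52.75·(-17.1)
T = 29411 / 977.88 = 30.1 °C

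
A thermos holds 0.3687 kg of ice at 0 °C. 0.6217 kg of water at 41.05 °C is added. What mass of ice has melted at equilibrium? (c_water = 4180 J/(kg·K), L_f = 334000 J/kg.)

Cooling the water to 0 °C releases 0.6217×4180×41.05 = 106677 J.
Fully melting the ice requires m_ice L_f = 0.3687×334000 = 123146 J.
Since 106677 < 123146 J, not all the ice melts; equilibrium is at 0 °C.
m_melt = 106677 / L_f = 0.3194 kg.

m_melted ≈ 0.319 kg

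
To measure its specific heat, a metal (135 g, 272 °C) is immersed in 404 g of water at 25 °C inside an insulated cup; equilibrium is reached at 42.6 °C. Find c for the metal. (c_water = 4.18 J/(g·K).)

Heat lost by the metal = heat gained by the water:
135×c×(272 − 42.6) = 404×4.18×(42.6 − 25)
30969 c = 29721  ⇒  c ≈ 0.9597 J/(g·K)

c ≈ 0.96 J/(g·K)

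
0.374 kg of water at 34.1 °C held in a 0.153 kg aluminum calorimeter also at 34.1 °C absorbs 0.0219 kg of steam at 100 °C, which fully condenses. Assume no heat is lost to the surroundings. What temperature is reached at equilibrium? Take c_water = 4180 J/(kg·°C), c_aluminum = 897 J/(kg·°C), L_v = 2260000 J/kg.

T_f ≈ 65.1 °C

Net heat exchanged in the isolated system is zero:
condense steam: −0.0219·2260000 = −49494
  condensate cools 100→T: 0.0219·4180·(T − 100) = 91.54(T − 100)
  original water: 1563.3(T − 34.1)
  cup: 137.24(T − 34.1)
1792.1 T = 49494 + 9154.2 + 57989 = 116637
T ≈ 65.08 °C — below 100 °C, confirming all the steam condensed.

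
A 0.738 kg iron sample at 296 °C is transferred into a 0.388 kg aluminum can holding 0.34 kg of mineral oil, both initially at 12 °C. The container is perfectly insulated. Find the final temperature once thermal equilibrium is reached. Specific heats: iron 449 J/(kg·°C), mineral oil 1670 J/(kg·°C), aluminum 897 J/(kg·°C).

T_f ≈ 87.5 °C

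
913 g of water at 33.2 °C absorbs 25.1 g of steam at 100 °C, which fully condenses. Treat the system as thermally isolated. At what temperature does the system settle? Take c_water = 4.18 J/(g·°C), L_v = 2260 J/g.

Conservation of energy gives ΣQ = 0:
steam→water at 100 °C releases m L_v = 25.1×2260 = 56726; condensed water 100 °C→T: 104.92(T − 100); original water: 3816.3(T − 33.2)
3921.3 T = 56726 + 10492 + 126702 = 193920
T ≈ 49.45 °C, under the boiling point, so the assumption holds.

T_f ≈ 49.5 °C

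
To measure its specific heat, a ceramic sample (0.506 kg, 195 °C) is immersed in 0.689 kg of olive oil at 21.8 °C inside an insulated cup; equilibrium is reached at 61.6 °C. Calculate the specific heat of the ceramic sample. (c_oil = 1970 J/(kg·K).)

Heat lost by the ceramic sample = heat gained by the oil:
0.506·c·(195 − 61.6) = 0.689·1970·(61.6 − 21.8)
67.5 c = 54022  ⇒  c ≈ 800.3 J/(kg·K)

c ≈ 800 J/(kg·K)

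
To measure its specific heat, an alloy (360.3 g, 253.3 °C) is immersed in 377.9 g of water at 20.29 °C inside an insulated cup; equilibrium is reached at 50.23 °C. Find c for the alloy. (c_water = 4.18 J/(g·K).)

c ≈ 0.646 J/(g·K)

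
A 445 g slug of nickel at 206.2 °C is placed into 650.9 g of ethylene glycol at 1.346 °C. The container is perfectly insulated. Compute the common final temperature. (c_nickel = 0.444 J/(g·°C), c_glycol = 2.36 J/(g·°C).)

T_f ≈ 24.7 °C

With ΣQ=0 the equilibrium temperature is the m·c-weighted mean:
T_f = (197.58×206.2 + 1536.1×1.346) / (197.58 + 1536.1)
    = 42809 / 1733.7 ≈ 24.69 °C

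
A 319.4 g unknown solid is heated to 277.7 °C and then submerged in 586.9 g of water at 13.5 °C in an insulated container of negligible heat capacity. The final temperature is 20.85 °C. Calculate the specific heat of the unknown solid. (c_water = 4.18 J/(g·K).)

c ≈ 0.22 J/(g·K)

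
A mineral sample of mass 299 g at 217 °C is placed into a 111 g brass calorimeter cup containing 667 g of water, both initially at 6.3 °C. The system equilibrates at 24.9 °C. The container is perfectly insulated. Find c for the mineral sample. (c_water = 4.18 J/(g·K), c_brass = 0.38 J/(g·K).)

c ≈ 0.917 J/(g·K)

Setting the total heat transfer to zero:
299·c·(24.9 − 217) + 667·4.18·(24.9 − 6.3) + 111·0.38·(24.9 − 6.3) = 0
-57438 c = -52642
c = -52642/-57438 ≈ 0.9165 J/(g·K)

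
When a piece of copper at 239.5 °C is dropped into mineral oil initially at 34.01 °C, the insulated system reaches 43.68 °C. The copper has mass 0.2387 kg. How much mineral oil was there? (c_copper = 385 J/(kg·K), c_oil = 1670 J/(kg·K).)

Heat lost by the copper = heat gained by the oil:
0.2387·385·(239.5 − 43.68) = m·1670·(43.68 − 34.01)
16149 m = 17996  ⇒  m ≈ 1.114 kg

m ≈ 1.11 kg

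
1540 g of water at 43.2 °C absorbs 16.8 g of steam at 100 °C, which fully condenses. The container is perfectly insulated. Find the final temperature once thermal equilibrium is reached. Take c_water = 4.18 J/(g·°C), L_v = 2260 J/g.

T_f ≈ 49.6 °C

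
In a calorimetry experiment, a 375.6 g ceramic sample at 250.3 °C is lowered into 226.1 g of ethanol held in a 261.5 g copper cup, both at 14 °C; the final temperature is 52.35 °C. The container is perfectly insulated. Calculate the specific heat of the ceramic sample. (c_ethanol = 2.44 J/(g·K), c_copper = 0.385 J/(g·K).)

c ≈ 0.336 J/(g·K)

Setting the total heat transfer to zero:
375.6×c×(52.35 − 250.3) + 226.1×2.44×(52.35 − 14) + 261.5×0.385×(52.35 − 14) = 0
-74350 c = -25018
c = -25018/-74350 ≈ 0.3365 J/(g·K)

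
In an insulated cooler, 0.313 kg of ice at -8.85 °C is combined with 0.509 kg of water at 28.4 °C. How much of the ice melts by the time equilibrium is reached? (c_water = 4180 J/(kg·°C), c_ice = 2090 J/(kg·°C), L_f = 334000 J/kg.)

m_melted ≈ 0.164 kg

Heat available from the water dropping to 0 °C: 0.509×4180×28.4 = 60424 J.
Of that, 0.313×2090×8.85 = 5789.4 J goes to bring the ice to 0 °C, leaving 54635 J.
Melting all 0.313 kg of ice would need 0.313×334000 = 104542 J.
Since 54635 < 104542 J, not all the ice melts; equilibrium is at 0 °C.
m_melted×334000 = 54635  ⇒  m_melted ≈ 0.1636 kg.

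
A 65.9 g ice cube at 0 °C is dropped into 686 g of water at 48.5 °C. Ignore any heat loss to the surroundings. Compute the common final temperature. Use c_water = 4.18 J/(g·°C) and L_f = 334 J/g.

T_f ≈ 37.2 °C

Conservation of energy gives ΣQ = 0:
melt ice: 65.9×334 = 22011; warm the meltwater: 275.46 T; water: 2867.5(T − 48.5)
3142.9 T = 139073 − 22011 = 117062
T ≈ 37.25 °C. Since T > 0 °C, the all-ice-melts assumption holds.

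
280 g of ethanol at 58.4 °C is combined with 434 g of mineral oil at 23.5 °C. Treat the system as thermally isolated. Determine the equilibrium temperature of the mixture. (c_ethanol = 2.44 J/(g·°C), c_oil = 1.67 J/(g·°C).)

T_f ≈ 40.4 °C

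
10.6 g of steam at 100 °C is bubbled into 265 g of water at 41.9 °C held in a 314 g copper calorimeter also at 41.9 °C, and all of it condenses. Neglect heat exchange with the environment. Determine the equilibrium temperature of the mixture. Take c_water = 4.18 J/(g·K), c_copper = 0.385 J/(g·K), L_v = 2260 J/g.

T_f ≈ 62.7 °C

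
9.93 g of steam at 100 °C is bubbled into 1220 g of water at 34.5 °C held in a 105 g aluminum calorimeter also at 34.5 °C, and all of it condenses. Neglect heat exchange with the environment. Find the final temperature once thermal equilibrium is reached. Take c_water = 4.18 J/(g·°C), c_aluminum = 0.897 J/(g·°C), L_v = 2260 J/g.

Taking heat into each body as positive, Σ m c ΔT = 0:
latent heat released on condensation: 9.93×2260 = 22442; condensed water 100 °C→T: 41.51(T − 100); original water: 5099.6(T − 34.5); cup: 94.19(T − 34.5)
5235.3 T = 22442 + 4150.7 + 179186 = 205778
T ≈ 39.31 °C (< 100 °C, so full condensation is consistent).

T_f ≈ 39.3 °C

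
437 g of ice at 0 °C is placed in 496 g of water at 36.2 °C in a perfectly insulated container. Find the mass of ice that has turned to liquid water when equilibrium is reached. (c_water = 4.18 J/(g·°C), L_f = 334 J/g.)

m_melted ≈ 225 g

Water can give up m c ΔT = 496·4.18·36.2 = 75053 J before reaching 0 °C.
Fully melting the ice requires m_ice L_f = 437·334 = 145958 J.
That's not enough to melt it all — equilibrium is at 0 °C with ice remaining.
m_melted·334 = 75053  ⇒  m_melted ≈ 224.7 g.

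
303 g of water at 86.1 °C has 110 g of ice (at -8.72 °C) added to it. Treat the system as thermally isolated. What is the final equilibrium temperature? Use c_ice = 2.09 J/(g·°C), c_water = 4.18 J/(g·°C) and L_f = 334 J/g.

Energy conservation, ΣQ = 0:
ice -8.72→0 °C: 110·2.09·8.72 = 2004.7
  latent heat to melt: 110·334 = 36740
  meltwater 0→T: 110·4.18·T = 459.8 T
  water: 1266.5(T − 86.1)
1726.3 T = 109049 − 38745 = 70304
T ≈ 40.72 °C. Since T > 0 °C, the all-ice-melts assumption holds.

T_f ≈ 40.7 °C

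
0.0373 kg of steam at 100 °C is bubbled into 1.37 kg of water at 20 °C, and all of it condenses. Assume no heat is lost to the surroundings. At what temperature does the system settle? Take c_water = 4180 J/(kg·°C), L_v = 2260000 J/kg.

T_f ≈ 36.5 °C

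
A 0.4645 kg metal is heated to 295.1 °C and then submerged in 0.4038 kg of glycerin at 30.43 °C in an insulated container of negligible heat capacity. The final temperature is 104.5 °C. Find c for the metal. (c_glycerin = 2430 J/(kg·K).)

c ≈ 821 J/(kg·K)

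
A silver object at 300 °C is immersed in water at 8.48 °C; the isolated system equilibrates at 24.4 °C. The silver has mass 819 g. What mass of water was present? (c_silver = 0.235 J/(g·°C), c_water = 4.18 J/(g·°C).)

m ≈ 797 g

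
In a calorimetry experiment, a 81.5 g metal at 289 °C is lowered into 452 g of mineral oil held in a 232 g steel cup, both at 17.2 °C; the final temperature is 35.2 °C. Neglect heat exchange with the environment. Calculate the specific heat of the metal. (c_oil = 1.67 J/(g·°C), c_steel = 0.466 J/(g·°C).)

c ≈ 0.751 J/(g·°C)

Net heat exchanged in the isolated system is zero:
81.5·c·(35.2 − 289) + 452·1.67·(35.2 − 17.2) + 232·0.466·(35.2 − 17.2) = 0
-20685 c = -15533
c = -15533/-20685 ≈ 0.7509 J/(g·°C)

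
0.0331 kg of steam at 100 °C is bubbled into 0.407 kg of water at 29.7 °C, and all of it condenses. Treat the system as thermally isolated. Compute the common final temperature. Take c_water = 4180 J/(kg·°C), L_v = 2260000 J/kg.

Net heat exchanged in the isolated system is zero:
condense steam: −0.0331×2260000 = −74806; condensed water 100 °C→T: 138.36(T − 100); water warms: 0.407×4180×(T − 29.7) = 1701.3(T − 29.7)
1839.6 T = 74806 + 13836 + 50527 = 139169
T ≈ 75.65 °C, under the boiling point, so the assumption holds.

T_f ≈ 75.7 °C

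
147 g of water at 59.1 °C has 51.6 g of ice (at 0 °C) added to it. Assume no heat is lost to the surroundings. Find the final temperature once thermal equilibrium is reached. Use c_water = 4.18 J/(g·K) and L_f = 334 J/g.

Taking heat into each body as positive, Σ m c ΔT = 0:
melt ice: 51.6·334 = 17234
  warm the meltwater: 215.69 T
  water cools: 147·4.18·(T − 59.1) = 614.46(T − 59.1)
830.15 T = 36315 − 17234 = 19080
T ≈ 22.98 °C. Since T > 0 °C, the all-ice-melts assumption holds.

T_f ≈ 23.0 °C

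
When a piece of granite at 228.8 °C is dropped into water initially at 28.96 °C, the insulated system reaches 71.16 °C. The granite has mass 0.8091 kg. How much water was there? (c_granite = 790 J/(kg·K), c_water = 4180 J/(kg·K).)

m ≈ 0.571 kg

Heat lost by the granite = heat gained by the water:
0.8091·790·(228.8 − 71.16) = m·4180·(71.16 − 28.96)
176396 m = 100762  ⇒  m ≈ 0.5712 kg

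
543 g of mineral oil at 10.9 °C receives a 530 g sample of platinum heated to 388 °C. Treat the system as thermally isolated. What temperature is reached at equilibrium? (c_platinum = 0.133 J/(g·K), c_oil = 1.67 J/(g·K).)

Conservation of energy gives ΣQ = 0:
530·0.133·(T − 388) + 543·1.67·(T − 10.9) = 0
70.49(T − 388) + 906.81(T − 10.9) = 0
977.3 T = 37234
T ≈ 38.10 °C

T_f ≈ 38.1 °C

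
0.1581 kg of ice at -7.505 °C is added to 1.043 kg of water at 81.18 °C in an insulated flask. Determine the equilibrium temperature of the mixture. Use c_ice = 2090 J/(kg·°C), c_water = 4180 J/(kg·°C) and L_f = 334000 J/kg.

Net heat exchanged in the isolated system is zero:
ice -7.505→0 °C: 0.1581·2090·7.505 = 2479.9; fusion: m_ice L_f = 0.1581·334000 = 52805; meltwater 0→T: 0.1581·4180·T = 660.86 T; water: 4359.7(T − 81.18)
5020.6 T = 353924 − 55285 = 298638
T ≈ 59.48 °C (positive, so assuming full melt was valid).

T_f ≈ 59.5 °C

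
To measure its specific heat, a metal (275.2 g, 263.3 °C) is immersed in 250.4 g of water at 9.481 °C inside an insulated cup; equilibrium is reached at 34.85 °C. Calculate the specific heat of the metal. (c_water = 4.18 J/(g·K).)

Setting the total heat transfer to zero:
275.2×c×(34.85 − 263.3) + 250.4×4.18×(34.85 − 9.481) = 0
-62869 c = -26553
c = -26553/-62869 ≈ 0.4224 J/(g·K)

c ≈ 0.422 J/(g·K)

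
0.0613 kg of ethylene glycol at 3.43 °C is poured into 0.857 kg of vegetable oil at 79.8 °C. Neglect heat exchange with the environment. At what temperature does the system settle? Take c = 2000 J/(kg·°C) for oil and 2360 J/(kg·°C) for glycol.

Heat gained plus heat lost sum to zero:
0.857×2000×(T − 79.8) + 0.0613×2360×(T − 3.43) = 0
1714(T − 79.8) + 144.67(T − 3.43) = 0
(1714 + 144.67) T = 1714×79.8 + 144.67×3.43
T = 137273 / 1858.7 = 73.9 °C

T_f ≈ 73.9 °C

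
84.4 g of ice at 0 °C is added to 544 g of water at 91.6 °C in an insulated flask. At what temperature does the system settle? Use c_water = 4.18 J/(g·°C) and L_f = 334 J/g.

T_f ≈ 68.6 °C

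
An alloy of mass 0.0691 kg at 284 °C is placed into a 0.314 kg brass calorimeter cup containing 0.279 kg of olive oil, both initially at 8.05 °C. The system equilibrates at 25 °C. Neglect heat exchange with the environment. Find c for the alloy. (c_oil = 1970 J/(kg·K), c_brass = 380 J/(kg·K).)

Setting the total heat transfer to zero:
0.0691×c×(25 − 284) + 0.279×1970×(25 − 8.05) + 0.314×380×(25 − 8.05) = 0
-17.9 c = -11339
c = -11339/-17.9 ≈ 633.6 J/(kg·K)

c ≈ 634 J/(kg·K)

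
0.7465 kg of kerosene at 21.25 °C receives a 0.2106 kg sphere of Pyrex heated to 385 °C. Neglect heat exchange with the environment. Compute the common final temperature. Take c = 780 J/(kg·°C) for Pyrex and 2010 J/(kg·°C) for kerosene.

T_f ≈ 57.1 °C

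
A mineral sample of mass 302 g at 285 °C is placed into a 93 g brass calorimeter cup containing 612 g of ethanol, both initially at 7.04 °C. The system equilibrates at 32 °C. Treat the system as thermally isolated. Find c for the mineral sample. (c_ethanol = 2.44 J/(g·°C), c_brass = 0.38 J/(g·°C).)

c ≈ 0.499 J/(g·°C)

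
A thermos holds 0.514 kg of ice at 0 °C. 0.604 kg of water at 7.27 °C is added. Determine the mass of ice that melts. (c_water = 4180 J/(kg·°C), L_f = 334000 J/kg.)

m_melted ≈ 0.055 kg

Water can give up m c ΔT = 0.604·4180·7.27 = 18355 J before reaching 0 °C.
Melting all 0.514 kg of ice would need 0.514·334000 = 171676 J.
Since 18355 < 171676 J, not all the ice melts; equilibrium is at 0 °C.
m_melt = 18355 / L_f = 0.05495 kg.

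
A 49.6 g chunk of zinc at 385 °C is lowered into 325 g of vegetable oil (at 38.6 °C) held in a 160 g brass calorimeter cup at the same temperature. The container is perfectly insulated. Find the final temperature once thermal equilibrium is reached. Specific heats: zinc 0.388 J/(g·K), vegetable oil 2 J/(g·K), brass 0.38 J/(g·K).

Net heat exchanged in the isolated system is zero:
49.6*0.388*(T − 385) + 325*2*(T − 38.6) + 160*0.38*(T − 38.6) = 0
19.24(T − 385) + 650(T − 38.6) + 60.8(T − 38.6) = 0
730.04 T = 34846
T = 34846/730.04 ≈ 47.73 °C

T_f ≈ 47.7 °C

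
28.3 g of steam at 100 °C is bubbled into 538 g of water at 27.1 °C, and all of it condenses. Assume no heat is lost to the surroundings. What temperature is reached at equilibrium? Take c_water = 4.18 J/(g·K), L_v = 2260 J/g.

T_f ≈ 57.8 °C

Setting the total heat transfer to zero:
latent heat released on condensation: 28.3·2260 = 63958
  condensed water 100 °C→T: 118.29(T − 100)
  water warms: 538·4.18·(T − 27.1) = 2248.8(T − 27.1)
2367.1 T = 63958 + 11829 + 60944 = 136731
T ≈ 57.76 °C (< 100 °C, so full condensation is consistent).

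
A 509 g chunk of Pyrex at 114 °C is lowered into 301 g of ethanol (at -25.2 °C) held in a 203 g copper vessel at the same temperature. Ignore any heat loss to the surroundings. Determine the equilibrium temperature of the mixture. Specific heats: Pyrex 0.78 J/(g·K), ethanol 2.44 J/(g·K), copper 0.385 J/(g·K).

T_f ≈ 20.5 °C

Energy conservation, ΣQ = 0:
509*0.78*(T − 114) + 301*2.44*(T − (-25.2)) + 203*0.385*(T − (-25.2)) = 0
397.02(T − 114) + 734.44(T − (-25.2)) + 78.16(T − (-25.2)) = 0
(397.02 + 734.44 + 78.16) T = 397.02*114 + 734.44*(-25.2) + 78.16*(-25.2)
T = 24783/1209.6 ≈ 20.49 °C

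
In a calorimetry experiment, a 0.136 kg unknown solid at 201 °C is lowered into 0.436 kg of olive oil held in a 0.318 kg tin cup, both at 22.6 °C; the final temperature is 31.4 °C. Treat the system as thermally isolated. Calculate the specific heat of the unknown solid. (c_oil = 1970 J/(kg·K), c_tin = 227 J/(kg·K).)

Let T be the final temperature. ΣQ_i = 0:
0.136×c×(31.4 − 201) + 0.436×1970×(31.4 − 22.6) + 0.318×227×(31.4 − 22.6) = 0
-23.07 c = -8193.7
c = -8193.7/-23.07 ≈ 355.2 J/(kg·K)

c ≈ 355 J/(kg·K)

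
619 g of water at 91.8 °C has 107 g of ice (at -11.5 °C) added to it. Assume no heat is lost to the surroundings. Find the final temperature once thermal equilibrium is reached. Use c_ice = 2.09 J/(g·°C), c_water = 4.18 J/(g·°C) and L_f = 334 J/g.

T_f ≈ 65.6 °C

Net heat exchanged in the isolated system is zero:
ice -11.5→0 °C: 107×2.09×11.5 = 2571.7; melt ice: 107×334 = 35738; meltwater 0→T: 107×4.18×T = 447.26 T; water: 2587.4(T − 91.8)
3034.7 T = 237525 − 38310 = 199215
T ≈ 65.65 °C. Since T > 0 °C, the all-ice-melts assumption holds.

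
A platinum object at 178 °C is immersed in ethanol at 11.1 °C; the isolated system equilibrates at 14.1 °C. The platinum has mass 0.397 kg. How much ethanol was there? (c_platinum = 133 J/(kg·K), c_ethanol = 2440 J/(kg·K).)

Heat lost by the platinum = heat gained by the ethanol:
0.397×133×(178 − 14.1) = m×2440×(14.1 − 11.1)
7320 m = 8654.1  ⇒  m ≈ 1.182 kg

m ≈ 1.18 kg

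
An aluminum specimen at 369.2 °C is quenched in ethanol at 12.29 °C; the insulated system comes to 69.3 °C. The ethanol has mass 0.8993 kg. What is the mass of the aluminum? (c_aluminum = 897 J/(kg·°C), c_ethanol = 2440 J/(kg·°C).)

Net heat exchanged in the isolated system is zero:
m·897·(69.3 − 369.2) + 0.8993·2440·(69.3 − 12.29) = 0
-269010 m = -125097
m = -125097/-269010 ≈ 0.465 kg

m ≈ 0.465 kg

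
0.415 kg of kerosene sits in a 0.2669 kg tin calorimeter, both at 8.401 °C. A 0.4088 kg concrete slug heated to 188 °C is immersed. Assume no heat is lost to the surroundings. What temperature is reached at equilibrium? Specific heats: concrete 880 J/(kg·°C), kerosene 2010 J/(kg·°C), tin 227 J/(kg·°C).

Taking heat into each body as positive, Σ m c ΔT = 0:
0.4088·880·(T − 188) + 0.415·2010·(T − 8.401) + 0.2669·227·(T − 8.401) = 0
1254.5 T = 75149
T = 75149/1254.5 ≈ 59.90 °C

T_f ≈ 59.9 °C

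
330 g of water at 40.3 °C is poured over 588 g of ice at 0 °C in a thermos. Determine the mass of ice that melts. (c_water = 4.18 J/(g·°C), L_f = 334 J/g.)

m_melted ≈ 166 g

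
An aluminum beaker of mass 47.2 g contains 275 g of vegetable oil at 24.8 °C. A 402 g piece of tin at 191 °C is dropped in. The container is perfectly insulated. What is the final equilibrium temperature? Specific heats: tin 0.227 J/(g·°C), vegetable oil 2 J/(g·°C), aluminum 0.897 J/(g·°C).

T_f ≈ 47.0 °C

Energy conservation, ΣQ = 0:
402*0.227*(T − 191) + 275*2*(T − 24.8) + 47.2*0.897*(T − 24.8) = 0
683.59 T = 32120
T = 32120 / 683.59 = 47 °C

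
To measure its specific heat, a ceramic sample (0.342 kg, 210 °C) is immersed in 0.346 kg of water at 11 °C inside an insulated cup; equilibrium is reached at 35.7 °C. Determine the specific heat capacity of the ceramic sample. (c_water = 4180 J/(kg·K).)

c ≈ 599 J/(kg·K)

Energy conservation, ΣQ = 0:
0.342×c×(35.7 − 210) + 0.346×4180×(35.7 − 11) = 0
-59.61 c = -35723
c = -35723/-59.61 ≈ 599.3 J/(kg·K)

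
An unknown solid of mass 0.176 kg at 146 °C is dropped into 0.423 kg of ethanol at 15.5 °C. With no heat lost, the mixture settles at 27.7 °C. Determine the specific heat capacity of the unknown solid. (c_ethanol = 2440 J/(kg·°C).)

m_s c (T_s − T_f) = m_ethanol c_ethanol (T_f − T_0):
0.176×c×(146 − 27.7) = 0.423×2440×(27.7 − 15.5)
20.82 c = 12592  ⇒  c ≈ 604.8 J/(kg·°C)

c ≈ 605 J/(kg·°C)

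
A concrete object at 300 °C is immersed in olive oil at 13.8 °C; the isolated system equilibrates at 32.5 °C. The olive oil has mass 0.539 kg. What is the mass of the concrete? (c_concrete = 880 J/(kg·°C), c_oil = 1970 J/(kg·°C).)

Heat lost by the concrete = heat gained by the oil:
m×880×(300 − 32.5) = 0.539×1970×(32.5 − 13.8)
235400 m = 19856  ⇒  m ≈ 0.08435 kg

m ≈ 0.0844 kg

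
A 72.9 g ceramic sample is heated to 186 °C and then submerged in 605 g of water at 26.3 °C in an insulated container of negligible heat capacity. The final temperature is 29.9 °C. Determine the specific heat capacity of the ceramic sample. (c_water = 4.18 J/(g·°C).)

Heat lost by the ceramic sample = heat gained by the water:
72.9·c·(186 − 29.9) = 605·4.18·(29.9 − 26.3)
11380 c = 9104  ⇒  c ≈ 0.8 J/(g·°C)

c ≈ 0.8 J/(g·°C)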